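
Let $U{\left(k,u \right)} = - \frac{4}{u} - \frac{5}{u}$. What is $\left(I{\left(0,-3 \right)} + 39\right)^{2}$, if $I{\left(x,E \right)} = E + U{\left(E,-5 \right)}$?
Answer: $\frac{35721}{25} \approx 1428.8$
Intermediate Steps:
$U{\left(k,u \right)} = - \frac{9}{u}$
$I{\left(x,E \right)} = \frac{9}{5} + E$ ($I{\left(x,E \right)} = E - \frac{9}{-5} = E - - \frac{9}{5} = E + \frac{9}{5} = \frac{9}{5} + E$)
$\left(I{\left(0,-3 \right)} + 39\right)^{2} = \left(\left(\frac{9}{5} - 3\right) + 39\right)^{2} = \left(- \frac{6}{5} + 39\right)^{2} = \left(\frac{189}{5}\right)^{2} = \frac{35721}{25}$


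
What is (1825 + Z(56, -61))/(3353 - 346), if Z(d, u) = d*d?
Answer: 4961/3007 ≈ 1.6498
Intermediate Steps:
Z(d, u) = d²
(1825 + Z(56, -61))/(3353 - 346) = (1825 + 56²)/(3353 - 346) = (1825 + 3136)/3007 = 4961*(1/3007) = 4961/3007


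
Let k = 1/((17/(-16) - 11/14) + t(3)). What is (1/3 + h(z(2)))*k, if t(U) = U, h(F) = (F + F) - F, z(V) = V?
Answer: 784/387 ≈ 2.0258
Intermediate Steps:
h(F) = F (h(F) = 2*F - F = F)
k = 112/129 (k = 1/((17/(-16) - 11/14) + 3) = 1/((17*(-1/16) - 11*1/14) + 3) = 1/((-17/16 - 11/14) + 3) = 1/(-207/112 + 3) = 1/(129/112) = 112/129 ≈ 0.86822)
(1/3 + h(z(2)))*k = (1/3 + 2)*(112/129) = (⅓ + 2)*(112/129) = (7/3)*(112/129) = 784/387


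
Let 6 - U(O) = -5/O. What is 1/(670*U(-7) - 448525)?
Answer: -7/3114885 ≈ -2.2473e-6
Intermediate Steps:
U(O) = 6 + 5/O (U(O) = 6 - (-5)/O = 6 + 5/O)
1/(670*U(-7) - 448525) = 1/(670*(6 + 5/(-7)) - 448525) = 1/(670*(6 + 5*(-⅐)) - 448525) = 1/(670*(6 - 5/7) - 448525) = 1/(670*(37/7) - 448525) = 1/(24790/7 - 448525) = 1/(-3114885/7) = -7/3114885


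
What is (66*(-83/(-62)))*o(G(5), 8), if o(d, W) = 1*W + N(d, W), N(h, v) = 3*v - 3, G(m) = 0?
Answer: 79431/31 ≈ 2562.3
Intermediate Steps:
N(h, v) = -3 + 3*v
o(d, W) = -3 + 4*W (o(d, W) = 1*W + (-3 + 3*W) = W + (-3 + 3*W) = -3 + 4*W)
(66*(-83/(-62)))*o(G(5), 8) = (66*(-83/(-62)))*(-3 + 4*8) = (66*(-83*(-1/62)))*(-3 + 32) = (66*(83/62))*29 = (2739/31)*29 = 79431/31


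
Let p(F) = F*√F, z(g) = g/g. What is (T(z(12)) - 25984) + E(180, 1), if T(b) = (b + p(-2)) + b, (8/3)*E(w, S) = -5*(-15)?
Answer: -207631/8 - 2*I*√2 ≈ -25954.0 - 2.8284*I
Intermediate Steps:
E(w, S) = 225/8 (E(w, S) = 3*(-5*(-15))/8 = (3/8)*75 = 225/8)
z(g) = 1
p(F) = F^(3/2)
T(b) = 2*b - 2*I*√2 (T(b) = (b + (-2)^(3/2)) + b = (b - 2*I*√2) + b = 2*b - 2*I*√2)
(T(z(12)) - 25984) + E(180, 1) = ((2*1 - 2*I*√2) - 25984) + 225/8 = ((2 - 2*I*√2) - 25984) + 225/8 = (-25982 - 2*I*√2) + 225/8 = -207631/8 - 2*I*√2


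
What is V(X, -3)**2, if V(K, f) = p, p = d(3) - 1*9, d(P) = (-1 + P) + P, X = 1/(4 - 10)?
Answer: 16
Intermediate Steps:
X = -1/6 (X = 1/(-6) = -1/6 ≈ -0.16667)
d(P) = -1 + 2*P
p = -4 (p = (-1 + 2*3) - 1*9 = (-1 + 6) - 9 = 5 - 9 = -4)
V(K, f) = -4
V(X, -3)**2 = (-4)**2 = 16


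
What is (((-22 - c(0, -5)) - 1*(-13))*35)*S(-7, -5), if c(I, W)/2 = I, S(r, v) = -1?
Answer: 315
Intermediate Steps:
c(I, W) = 2*I
(((-22 - c(0, -5)) - 1*(-13))*35)*S(-7, -5) = (((-22 - 2*0) - 1*(-13))*35)*(-1) = (((-22 - 1*0) + 13)*35)*(-1) = (((-22 + 0) + 13)*35)*(-1) = ((-22 + 13)*35)*(-1) = -9*35*(-1) = -315*(-1) = 315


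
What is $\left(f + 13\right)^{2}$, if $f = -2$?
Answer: $121$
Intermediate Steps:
$\left(f + 13\right)^{2} = \left(-2 + 13\right)^{2} = 11^{2} = 121$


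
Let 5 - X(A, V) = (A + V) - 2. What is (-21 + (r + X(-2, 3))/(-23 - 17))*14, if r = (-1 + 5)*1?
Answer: -595/2 ≈ -297.50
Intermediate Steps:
r = 4 (r = 4*1 = 4)
X(A, V) = 7 - A - V (X(A, V) = 5 - ((A + V) - 2) = 5 - (-2 + A + V) = 5 + (2 - A - V) = 7 - A - V)
(-21 + (r + X(-2, 3))/(-23 - 17))*14 = (-21 + (4 + (7 - 1*(-2) - 1*3))/(-23 - 17))*14 = (-21 + (4 + (7 + 2 - 3))/(-40))*14 = (-21 + (4 + 6)*(-1/40))*14 = (-21 + 10*(-1/40))*14 = (-21 - 1/4)*14 = -85/4*14 = -595/2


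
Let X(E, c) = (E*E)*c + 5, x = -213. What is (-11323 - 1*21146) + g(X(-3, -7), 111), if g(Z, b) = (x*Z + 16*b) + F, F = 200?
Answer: -18139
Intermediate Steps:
X(E, c) = 5 + c*E² (X(E, c) = E²*c + 5 = c*E² + 5 = 5 + c*E²)
g(Z, b) = 200 - 213*Z + 16*b (g(Z, b) = (-213*Z + 16*b) + 200 = 200 - 213*Z + 16*b)
(-11323 - 1*21146) + g(X(-3, -7), 111) = (-11323 - 1*21146) + (200 - 213*(5 - 7*(-3)²) + 16*111) = (-11323 - 21146) + (200 - 213*(5 - 7*9) + 1776) = -32469 + (200 - 213*(5 - 63) + 1776) = -32469 + (200 - 213*(-58) + 1776) = -32469 + (200 + 12354 + 1776) = -32469 + 14330 = -18139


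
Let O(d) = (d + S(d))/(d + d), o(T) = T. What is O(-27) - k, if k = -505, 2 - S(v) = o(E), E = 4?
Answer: 27299/54 ≈ 505.54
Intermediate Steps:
S(v) = -2 (S(v) = 2 - 1*4 = 2 - 4 = -2)
O(d) = (-2 + d)/(2*d) (O(d) = (d - 2)/(d + d) = (-2 + d)/((2*d)) = (-2 + d)*(1/(2*d)) = (-2 + d)/(2*d))
O(-27) - k = (½)*(-2 - 27)/(-27) - 1*(-505) = (½)*(-1/27)*(-29) + 505 = 29/54 + 505 = 27299/54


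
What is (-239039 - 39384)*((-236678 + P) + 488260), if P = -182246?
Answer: -19304737128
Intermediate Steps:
(-239039 - 39384)*((-236678 + P) + 488260) = (-239039 - 39384)*((-236678 - 182246) + 488260) = -278423*(-418924 + 488260) = -278423*69336 = -19304737128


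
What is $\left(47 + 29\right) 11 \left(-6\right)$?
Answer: $-5016$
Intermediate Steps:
$\left(47 + 29\right) 11 \left(-6\right) = 76 \left(-66\right) = -5016$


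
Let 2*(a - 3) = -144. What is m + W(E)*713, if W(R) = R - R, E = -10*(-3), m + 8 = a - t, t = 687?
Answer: -764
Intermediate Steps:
a = -69 (a = 3 + (1/2)*(-144) = 3 - 72 = -69)
m = -764 (m = -8 + (-69 - 1*687) = -8 + (-69 - 687) = -8 - 756 = -764)
E = 30
W(R) = 0
m + W(E)*713 = -764 + 0*713 = -764 + 0 = -764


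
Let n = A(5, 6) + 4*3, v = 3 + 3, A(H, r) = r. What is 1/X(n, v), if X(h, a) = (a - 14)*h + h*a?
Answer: -1/36 ≈ -0.027778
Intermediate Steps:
v = 6
n = 18 (n = 6 + 4*3 = 6 + 12 = 18)
X(h, a) = a*h + h*(-14 + a) (X(h, a) = (-14 + a)*h + a*h = h*(-14 + a) + a*h = a*h + h*(-14 + a))
1/X(n, v) = 1/(2*18*(-7 + 6)) = 1/(2*18*(-1)) = 1/(-36) = -1/36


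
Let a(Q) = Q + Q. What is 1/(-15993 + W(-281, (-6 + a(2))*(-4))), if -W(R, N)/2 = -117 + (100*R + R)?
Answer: 1/41003 ≈ 2.4388e-5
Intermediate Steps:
a(Q) = 2*Q
W(R, N) = 234 - 202*R (W(R, N) = -2*(-117 + (100*R + R)) = -2*(-117 + 101*R) = 234 - 202*R)
1/(-15993 + W(-281, (-6 + a(2))*(-4))) = 1/(-15993 + (234 - 202*(-281))) = 1/(-15993 + (234 + 56762)) = 1/(-15993 + 56996) = 1/41003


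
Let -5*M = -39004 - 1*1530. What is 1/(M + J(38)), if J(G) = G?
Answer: 5/40724 ≈ 0.00012278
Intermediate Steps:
M = 40534/5 (M = -(-39004 - 1*1530)/5 = -(-39004 - 1530)/5 = -⅕*(-40534) = 40534/5 ≈ 8106.8)
1/(M + J(38)) = 1/(40534/5 + 38) = 1/(40724/5) = 5/40724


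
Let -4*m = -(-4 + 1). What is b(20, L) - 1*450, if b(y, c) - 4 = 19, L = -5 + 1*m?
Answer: -427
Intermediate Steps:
m = -¾ (m = -(-1)*(-4 + 1)/4 = -(-1)*(-3)/4 = -¼*3 = -¾ ≈ -0.75000)
L = -23/4 (L = -5 + 1*(-¾) = -5 - ¾ = -23/4 ≈ -5.7500)
b(y, c) = 23 (b(y, c) = 4 + 19 = 23)
b(20, L) - 1*450 = 23 - 1*450 = 23 - 450 = -427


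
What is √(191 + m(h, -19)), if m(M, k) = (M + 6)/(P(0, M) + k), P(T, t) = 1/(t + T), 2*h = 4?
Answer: √260887/37 ≈ 13.805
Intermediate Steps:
h = 2 (h = (½)*4 = 2)
P(T, t) = 1/(T + t)
m(M, k) = (6 + M)/(k + 1/M) (m(M, k) = (M + 6)/(1/(0 + M) + k) = (6 + M)/(1/M + k) = (6 + M)/(k + 1/M))
√(191 + m(h, -19)) = √(191 + 2*(6 + 2)/(1 + 2*(-19))) = √(191 + 2*8/(1 - 38)) = √(191 + 2*8/(-37)) = √(191 + 2*(-1/37)*8) = √(191 - 16/37) = √(7051/37) = √260887/37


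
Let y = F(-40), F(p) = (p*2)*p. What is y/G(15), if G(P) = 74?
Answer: 1600/37 ≈ 43.243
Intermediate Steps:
F(p) = 2*p**2 (F(p) = (2*p)*p = 2*p**2)
y = 3200 (y = 2*(-40)**2 = 2*1600 = 3200)
y/G(15) = 3200/74 = 3200*(1/74) = 1600/37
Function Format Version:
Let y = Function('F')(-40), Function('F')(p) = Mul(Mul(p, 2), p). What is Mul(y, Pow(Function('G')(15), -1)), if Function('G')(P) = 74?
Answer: Rational(1600, 37) ≈ 43.243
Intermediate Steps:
Function('F')(p) = Mul(2, Pow(p, 2)) (Function('F')(p) = Mul(Mul(2, p), p) = Mul(2, Pow(p, 2)))
y = 3200 (y = Mul(2, Pow(-40, 2)) = Mul(2, 1600) = 3200)
Mul(y, Pow(Function('G')(15), -1)) = Mul(3200, Pow(74, -1)) = Mul(3200, Rational(1, 74)) = Rational(1600, 37)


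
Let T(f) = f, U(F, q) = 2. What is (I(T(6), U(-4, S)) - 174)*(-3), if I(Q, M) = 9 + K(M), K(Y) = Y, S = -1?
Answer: 489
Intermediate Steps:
I(Q, M) = 9 + M
(I(T(6), U(-4, S)) - 174)*(-3) = ((9 + 2) - 174)*(-3) = (11 - 174)*(-3) = -163*(-3) = 489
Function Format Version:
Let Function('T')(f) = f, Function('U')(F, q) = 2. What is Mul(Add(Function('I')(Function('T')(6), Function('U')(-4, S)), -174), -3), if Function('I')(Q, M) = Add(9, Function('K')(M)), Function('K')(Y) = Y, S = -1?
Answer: 489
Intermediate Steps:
Function('I')(Q, M) = Add(9, M)
Mul(Add(Function('I')(Function('T')(6), Function('U')(-4, S)), -174), -3) = Mul(Add(Add(9, 2), -174), -3) = Mul(Add(11, -174), -3) = Mul(-163, -3) = 489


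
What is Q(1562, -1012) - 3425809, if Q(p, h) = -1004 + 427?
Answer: -3426386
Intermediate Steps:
Q(p, h) = -577
Q(1562, -1012) - 3425809 = -577 - 3425809 = -3426386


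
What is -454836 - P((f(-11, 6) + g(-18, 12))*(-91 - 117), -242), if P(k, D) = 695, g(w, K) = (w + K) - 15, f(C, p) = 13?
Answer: -455531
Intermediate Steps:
g(w, K) = -15 + K + w (g(w, K) = (K + w) - 15 = -15 + K + w)
-454836 - P((f(-11, 6) + g(-18, 12))*(-91 - 117), -242) = -454836 - 1*695 = -454836 - 695 = -455531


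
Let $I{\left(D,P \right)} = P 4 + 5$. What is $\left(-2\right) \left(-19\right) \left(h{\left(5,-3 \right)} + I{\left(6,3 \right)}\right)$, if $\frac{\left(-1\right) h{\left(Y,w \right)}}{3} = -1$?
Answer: $760$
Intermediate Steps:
$h{\left(Y,w \right)} = 3$ ($h{\left(Y,w \right)} = \left(-3\right) \left(-1\right) = 3$)
$I{\left(D,P \right)} = 5 + 4 P$ ($I{\left(D,P \right)} = 4 P + 5 = 5 + 4 P$)
$\left(-2\right) \left(-19\right) \left(h{\left(5,-3 \right)} + I{\left(6,3 \right)}\right) = \left(-2\right) \left(-19\right) \left(3 + \left(5 + 4 \cdot 3\right)\right) = 38 \left(3 + \left(5 + 12\right)\right) = 38 \left(3 + 17\right) = 38 \cdot 20 = 760$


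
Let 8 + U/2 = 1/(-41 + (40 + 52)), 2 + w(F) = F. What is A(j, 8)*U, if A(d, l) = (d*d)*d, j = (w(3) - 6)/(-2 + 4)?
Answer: 50875/204 ≈ 249.39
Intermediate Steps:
w(F) = -2 + F
U = -814/51 (U = -16 + 2/(-41 + (40 + 52)) = -16 + 2/(-41 + 92) = -16 + 2/51 = -814/51 ≈ -15.961)
j = -5/2 (j = ((-2 + 3) - 6)/(-2 + 4) = (1 - 6)/2 = -5*1/2 = -5/2 ≈ -2.5000)
A(d, l) = d**3 (A(d, l) = d**2*d = d**3)
A(j, 8)*U = (-5/2)**3*(-814/51) = -125/8*(-814/51) = 50875/204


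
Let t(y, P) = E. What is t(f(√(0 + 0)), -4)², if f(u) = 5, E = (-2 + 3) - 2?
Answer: 1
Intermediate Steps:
E = -1 (E = 1 - 2 = -1)
t(y, P) = -1
t(f(√(0 + 0)), -4)² = (-1)² = 1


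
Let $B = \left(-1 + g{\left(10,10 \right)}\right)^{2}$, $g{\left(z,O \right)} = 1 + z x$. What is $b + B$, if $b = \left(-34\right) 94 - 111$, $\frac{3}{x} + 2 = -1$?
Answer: $-3207$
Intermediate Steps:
$x = -1$ ($x = \frac{3}{-2 - 1} = \frac{3}{-3} = 3 \left(- \frac{1}{3}\right) = -1$)
$g{\left(z,O \right)} = 1 - z$ ($g{\left(z,O \right)} = 1 + z \left(-1\right) = 1 - z$)
$B = 100$ ($B = \left(-1 + \left(1 - 10\right)\right)^{2} = \left(-1 - 9\right)^{2} = \left(-10\right)^{2} = 100$)
$b = -3307$ ($b = -3196 - 111 = -3307$)
$b + B = -3307 + 100 = -3207$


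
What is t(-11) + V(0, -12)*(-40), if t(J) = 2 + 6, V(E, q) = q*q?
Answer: -5752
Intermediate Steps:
V(E, q) = q²
t(J) = 8
t(-11) + V(0, -12)*(-40) = 8 + (-12)²*(-40) = 8 + 144*(-40) = 8 - 5760 = -5752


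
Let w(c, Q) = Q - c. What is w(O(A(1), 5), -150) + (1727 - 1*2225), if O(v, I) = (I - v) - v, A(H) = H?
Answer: -651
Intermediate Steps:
O(v, I) = I - 2*v
w(O(A(1), 5), -150) + (1727 - 1*2225) = (-150 - (5 - 2*1)) + (1727 - 1*2225) = (-150 - (5 - 2)) + (1727 - 2225) = (-150 - 1*3) - 498 = (-150 - 3) - 498 = -153 - 498 = -651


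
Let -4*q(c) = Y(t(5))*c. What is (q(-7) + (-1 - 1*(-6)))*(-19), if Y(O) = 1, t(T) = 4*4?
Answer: -513/4 ≈ -128.25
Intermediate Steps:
t(T) = 16
q(c) = -c/4
(q(-7) + (-1 - 1*(-6)))*(-19) = (-¼*(-7) + (-1 - 1*(-6)))*(-19) = (7/4 + (-1 + 6))*(-19) = (7/4 + 5)*(-19) = (27/4)*(-19) = -513/4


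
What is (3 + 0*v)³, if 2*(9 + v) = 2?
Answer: 27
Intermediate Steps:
v = -8 (v = -9 + (½)*2 = -9 + 1 = -8)
(3 + 0*v)³ = (3 + 0*(-8))³ = (3 + 0)³ = 3³ = 27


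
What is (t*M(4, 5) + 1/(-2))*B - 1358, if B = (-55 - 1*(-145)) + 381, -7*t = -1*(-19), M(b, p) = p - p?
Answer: -3187/2 ≈ -1593.5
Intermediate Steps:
M(b, p) = 0
t = -19/7 (t = -(-1)*(-19)/7 = -1/7*19 = -19/7 ≈ -2.7143)
B = 471 (B = (-55 + 145) + 381 = 90 + 381 = 471)
(t*M(4, 5) + 1/(-2))*B - 1358 = (-19/7*0 + 1/(-2))*471 - 1358 = (0 - 1/2)*471 - 1358 = -1/2*471 - 1358 = -471/2 - 1358 = -3187/2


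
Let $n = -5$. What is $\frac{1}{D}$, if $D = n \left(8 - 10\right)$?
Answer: $\frac{1}{10} \approx 0.1$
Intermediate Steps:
$D = 10$ ($D = - 5 \left(8 - 10\right) = \left(-5\right) \left(-2\right) = 10$)
$\frac{1}{D} = \frac{1}{10}$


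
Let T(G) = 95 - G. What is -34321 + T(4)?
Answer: -34230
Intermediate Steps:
-34321 + T(4) = -34321 + (95 - 1*4) = -34321 + (95 - 4) = -34321 + 91 = -34230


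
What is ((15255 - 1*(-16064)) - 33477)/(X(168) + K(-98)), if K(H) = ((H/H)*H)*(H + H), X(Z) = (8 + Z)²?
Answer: -1079/25092 ≈ -0.043002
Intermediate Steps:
K(H) = 2*H² (K(H) = (1*H)*(2*H) = H*(2*H) = 2*H²)
((15255 - 1*(-16064)) - 33477)/(X(168) + K(-98)) = ((15255 - 1*(-16064)) - 33477)/((8 + 168)² + 2*(-98)²) = ((15255 + 16064) - 33477)/(176² + 2*9604) = (31319 - 33477)/(30976 + 19208) = -2158/50184 = -2158*1/50184 = -1079/25092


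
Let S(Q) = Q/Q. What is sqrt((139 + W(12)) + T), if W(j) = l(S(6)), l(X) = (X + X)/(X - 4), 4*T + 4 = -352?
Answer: 2*sqrt(111)/3 ≈ 7.0238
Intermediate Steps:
T = -89 (T = -1 + (1/4)*(-352) = -1 - 88 = -89)
S(Q) = 1
l(X) = 2*X/(-4 + X) (l(X) = (2*X)/(-4 + X) = 2*X/(-4 + X))
W(j) = -2/3 (W(j) = 2*1/(-4 + 1) = 2*1/(-3) = 2*1*(-1/3) = -2/3)
sqrt((139 + W(12)) + T) = sqrt((139 - 2/3) - 89) = sqrt(415/3 - 89) = sqrt(148/3) = 2*sqrt(111)/3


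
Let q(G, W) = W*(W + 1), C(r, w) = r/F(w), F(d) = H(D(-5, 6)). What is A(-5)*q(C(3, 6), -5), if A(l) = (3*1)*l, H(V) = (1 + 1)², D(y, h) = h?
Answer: -300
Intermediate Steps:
H(V) = 4 (H(V) = 2² = 4)
F(d) = 4
C(r, w) = r/4
q(G, W) = W*(1 + W)
A(l) = 3*l
A(-5)*q(C(3, 6), -5) = (3*(-5))*(-5*(1 - 5)) = -(-75)*(-4) = -15*20 = -300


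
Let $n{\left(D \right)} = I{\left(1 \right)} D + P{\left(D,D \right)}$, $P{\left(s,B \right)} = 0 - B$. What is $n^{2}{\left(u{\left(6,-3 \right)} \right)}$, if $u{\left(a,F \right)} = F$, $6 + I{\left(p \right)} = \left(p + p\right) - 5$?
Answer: $900$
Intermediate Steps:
$P{\left(s,B \right)} = - B$
$I{\left(p \right)} = -11 + 2 p$ ($I{\left(p \right)} = -6 + \left(\left(p + p\right) - 5\right) = -6 + \left(2 p - 5\right) = -6 + \left(-5 + 2 p\right) = -11 + 2 p$)
$n{\left(D \right)} = - 10 D$ ($n{\left(D \right)} = \left(-11 + 2 \cdot 1\right) D - D = \left(-11 + 2\right) D - D = - 9 D - D = - 10 D$)
$n^{2}{\left(u{\left(6,-3 \right)} \right)} = \left(\left(-10\right) \left(-3\right)\right)^{2} = 30^{2} = 900$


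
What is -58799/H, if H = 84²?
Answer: -58799/7056 ≈ -8.3332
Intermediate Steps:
H = 7056
-58799/H = -58799/7056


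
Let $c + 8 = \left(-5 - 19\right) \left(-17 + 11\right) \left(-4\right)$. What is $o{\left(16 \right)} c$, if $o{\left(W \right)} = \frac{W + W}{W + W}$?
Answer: $-584$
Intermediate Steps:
$o{\left(W \right)} = 1$ ($o{\left(W \right)} = \frac{2 W}{2 W} = 2 W \frac{1}{2 W} = 1$)
$c = -584$ ($c = -8 + \left(-5 - 19\right) \left(-17 + 11\right) \left(-4\right) = -8 + \left(-24\right) \left(-6\right) \left(-4\right) = -8 + 144 \left(-4\right) = -8 - 576 = -584$)
$o{\left(16 \right)} c = 1 \left(-584\right) = -584$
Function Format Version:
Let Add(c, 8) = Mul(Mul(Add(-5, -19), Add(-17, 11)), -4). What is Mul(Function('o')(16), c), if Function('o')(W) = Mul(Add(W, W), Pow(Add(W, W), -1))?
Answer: -584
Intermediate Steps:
Function('o')(W) = 1 (Function('o')(W) = Mul(Mul(2, W), Pow(Mul(2, W), -1)) = Mul(Mul(2, W), Mul(Rational(1, 2), Pow(W, -1))) = 1)
c = -584 (c = Add(-8, Mul(Mul(Add(-5, -19), Add(-17, 11)), -4)) = Add(-8, Mul(Mul(-24, -6), -4)) = Add(-8, Mul(144, -4)) = Add(-8, -576) = -584)
Mul(Function('o')(16), c) = Mul(1, -584) = -584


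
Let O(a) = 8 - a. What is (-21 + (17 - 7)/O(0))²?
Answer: 6241/16 ≈ 390.06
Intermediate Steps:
(-21 + (17 - 7)/O(0))² = (-21 + (17 - 7)/(8 - 1*0))² = (-21 + 10/(8 + 0))² = (-21 + 10/8)² = (-21 + 10*(⅛))² = (-21 + 5/4)² = (-79/4)² = 6241/16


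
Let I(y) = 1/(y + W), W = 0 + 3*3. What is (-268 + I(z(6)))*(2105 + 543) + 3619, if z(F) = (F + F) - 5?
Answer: -1411759/2 ≈ -7.0588e+5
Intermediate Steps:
z(F) = -5 + 2*F (z(F) = 2*F - 5 = -5 + 2*F)
W = 9 (W = 0 + 9 = 9)
I(y) = 1/(9 + y) (I(y) = 1/(y + 9) = 1/(9 + y))
(-268 + I(z(6)))*(2105 + 543) + 3619 = (-268 + 1/(9 + (-5 + 2*6)))*(2105 + 543) + 3619 = (-268 + 1/(9 + (-5 + 12)))*2648 + 3619 = (-268 + 1/(9 + 7))*2648 + 3619 = (-268 + 1/16)*2648 + 3619 = -4287/16*2648 + 3619 = -1418997/2 + 3619 = -1411759/2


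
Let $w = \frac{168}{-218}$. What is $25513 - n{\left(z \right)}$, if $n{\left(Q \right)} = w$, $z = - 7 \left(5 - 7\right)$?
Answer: $\frac{2781001}{109} \approx 25514.0$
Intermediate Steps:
$z = 14$ ($z = \left(-7\right) \left(-2\right) = 14$)
$w = - \frac{84}{109}$ ($w = 168 \left(- \frac{1}{218}\right) = - \frac{84}{109} \approx -0.77064$)
$n{\left(Q \right)} = - \frac{84}{109}$
$25513 - n{\left(z \right)} = 25513 - - \frac{84}{109} = 25513 + \frac{84}{109} = \frac{2781001}{109}$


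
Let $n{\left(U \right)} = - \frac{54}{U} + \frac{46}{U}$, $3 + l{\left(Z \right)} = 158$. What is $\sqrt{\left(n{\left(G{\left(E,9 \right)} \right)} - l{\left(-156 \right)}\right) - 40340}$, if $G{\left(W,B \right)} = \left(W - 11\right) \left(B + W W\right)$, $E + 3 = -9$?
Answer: $\frac{i \sqrt{55718241727}}{1173} \approx 201.23 i$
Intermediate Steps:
$l{\left(Z \right)} = 155$ ($l{\left(Z \right)} = -3 + 158 = 155$)
$E = -12$ ($E = -3 - 9 = -12$)
$G{\left(W,B \right)} = \left(-11 + W\right) \left(B + W^{2}\right)$
$n{\left(U \right)} = - \frac{8}{U}$
$\sqrt{\left(n{\left(G{\left(E,9 \right)} \right)} - l{\left(-156 \right)}\right) - 40340} = \sqrt{\left(- \frac{8}{\left(-12\right)^{3} - 99 - 11 \left(-12\right)^{2} + 9 \left(-12\right)} - 155\right) - 40340} = \sqrt{\left(- \frac{8}{-1728 - 99 - 1584 - 108} - 155\right) - 40340} = \sqrt{\left(- \frac{8}{-3519} - 155\right) - 40340} = \sqrt{\left(\left(-8\right) \left(- \frac{1}{3519}\right) - 155\right) - 40340} = \sqrt{\left(\frac{8}{3519} - 155\right) - 40340} = \sqrt{- \frac{545437}{3519} - 40340} = \sqrt{- \frac{142501897}{3519}} = \frac{i \sqrt{55718241727}}{1173}$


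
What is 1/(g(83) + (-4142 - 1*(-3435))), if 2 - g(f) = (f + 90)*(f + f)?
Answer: -1/29423 ≈ -3.3987e-5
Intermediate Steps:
g(f) = 2 - 2*f*(90 + f) (g(f) = 2 - (f + 90)*(f + f) = 2 - (90 + f)*2*f = 2 - 2*f*(90 + f))
1/(g(83) + (-4142 - 1*(-3435))) = 1/((2 - 180*83 - 2*83²) + (-4142 - 1*(-3435))) = 1/((2 - 14940 - 2*6889) + (-4142 + 3435)) = 1/((2 - 14940 - 13778) - 707) = 1/(-28716 - 707) = 1/(-29423) = -1/29423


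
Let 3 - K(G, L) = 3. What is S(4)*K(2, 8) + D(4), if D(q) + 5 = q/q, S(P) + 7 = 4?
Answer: -4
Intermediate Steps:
K(G, L) = 0 (K(G, L) = 3 - 1*3 = 3 - 3 = 0)
S(P) = -3 (S(P) = -7 + 4 = -3)
D(q) = -4 (D(q) = -5 + q/q = -5 + 1 = -4)
S(4)*K(2, 8) + D(4) = -3*0 - 4 = 0 - 4 = -4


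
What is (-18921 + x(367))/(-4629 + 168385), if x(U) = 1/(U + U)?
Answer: -13888013/120196904 ≈ -0.11554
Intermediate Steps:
x(U) = 1/(2*U)
(-18921 + x(367))/(-4629 + 168385) = (-18921 + (½)/367)/(-4629 + 168385) = (-18921 + (½)*(1/367))/163756 = (-18921 + 1/734)*(1/163756) = -13888013/734*1/163756 = -13888013/120196904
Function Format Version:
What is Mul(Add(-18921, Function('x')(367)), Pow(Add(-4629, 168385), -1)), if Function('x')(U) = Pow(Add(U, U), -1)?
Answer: Rational(-13888013, 120196904) ≈ -0.11554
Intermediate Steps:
Function('x')(U) = Mul(Rational(1, 2), Pow(U, -1)) (Function('x')(U) = Pow(Mul(2, U), -1) = Mul(Rational(1, 2), Pow(U, -1)))
Mul(Add(-18921, Function('x')(367)), Pow(Add(-4629, 168385), -1)) = Mul(Add(-18921, Mul(Rational(1, 2), Pow(367, -1))), Pow(Add(-4629, 168385), -1)) = Mul(Add(-18921, Mul(Rational(1, 2), Rational(1, 367))), Pow(163756, -1)) = Mul(Add(-18921, Rational(1, 734)), Rational(1, 163756)) = Mul(Rational(-13888013, 734), Rational(1, 163756)) = Rational(-13888013, 120196904)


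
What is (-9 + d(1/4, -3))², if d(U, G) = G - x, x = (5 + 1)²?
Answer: 2304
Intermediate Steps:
x = 36 (x = 6² = 36)
d(U, G) = -36 + G (d(U, G) = G - 1*36 = G - 36 = -36 + G)
(-9 + d(1/4, -3))² = (-9 + (-36 - 3))² = (-9 - 39)² = (-48)² = 2304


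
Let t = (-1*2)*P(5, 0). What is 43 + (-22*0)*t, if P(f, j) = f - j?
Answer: 43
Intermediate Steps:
t = -10 (t = (-1*2)*(5 - 1*0) = -2*(5 + 0) = -2*5 = -10)
43 + (-22*0)*t = 43 - 22*0*(-10) = 43 + 0*(-10) = 43 + 0 = 43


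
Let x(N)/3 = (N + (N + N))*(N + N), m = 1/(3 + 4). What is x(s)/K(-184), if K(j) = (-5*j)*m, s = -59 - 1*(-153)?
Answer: 139167/115 ≈ 1210.1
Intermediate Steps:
m = ⅐ (m = 1/7 = ⅐ ≈ 0.14286)
s = 94 (s = -59 + 153 = 94)
K(j) = -5*j/7 (K(j) = -5*j*(⅐) = -5*j/7)
x(N) = 18*N² (x(N) = 3*((N + (N + N))*(N + N)) = 3*((N + 2*N)*(2*N)) = 3*((3*N)*(2*N)) = 3*(6*N²) = 18*N²)
x(s)/K(-184) = (18*94²)/((-5/7*(-184))) = (18*8836)/(920/7) = 159048*(7/920) = 139167/115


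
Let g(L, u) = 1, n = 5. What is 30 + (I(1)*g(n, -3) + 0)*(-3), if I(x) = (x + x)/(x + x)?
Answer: 27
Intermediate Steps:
I(x) = 1 (I(x) = (2*x)/((2*x)) = (2*x)*(1/(2*x)) = 1)
30 + (I(1)*g(n, -3) + 0)*(-3) = 30 + (1*1 + 0)*(-3) = 30 + (1 + 0)*(-3) = 30 + 1*(-3) = 30 - 3 = 27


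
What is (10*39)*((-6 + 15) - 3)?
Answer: 2340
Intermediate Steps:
(10*39)*((-6 + 15) - 3) = 390*(9 - 3) = 390*6 = 2340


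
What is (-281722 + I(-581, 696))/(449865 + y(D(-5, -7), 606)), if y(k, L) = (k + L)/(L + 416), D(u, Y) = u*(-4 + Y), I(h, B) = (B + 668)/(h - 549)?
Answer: -162675431464/259765920415 ≈ -0.62624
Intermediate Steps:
I(h, B) = (668 + B)/(-549 + h)
y(k, L) = (L + k)/(416 + L)
(-281722 + I(-581, 696))/(449865 + y(D(-5, -7), 606)) = (-281722 + (668 + 696)/(-549 - 581))/(449865 + (606 - 5*(-4 - 7))/(416 + 606)) = (-281722 + 1364/(-1130))/(449865 + (606 - 5*(-11))/1022) = (-281722 - 1/1130*1364)/(449865 + (606 + 55)/1022) = (-281722 - 682/565)/(449865 + (1/1022)*661) = -159173612/(565*(449865 + 661/1022)) = -159173612/(565*459762691/1022) = -159173612/565*1022/459762691 = -162675431464/259765920415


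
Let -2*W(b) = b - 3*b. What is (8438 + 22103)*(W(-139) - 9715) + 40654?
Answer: -300910360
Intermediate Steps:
W(b) = b (W(b) = -(b - 3*b)/2 = -(-1)*b = b)
(8438 + 22103)*(W(-139) - 9715) + 40654 = (8438 + 22103)*(-139 - 9715) + 40654 = 30541*(-9854) + 40654 = -300951014 + 40654 = -300910360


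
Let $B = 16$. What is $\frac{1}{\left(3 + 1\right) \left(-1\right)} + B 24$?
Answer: $\frac{1535}{4} \approx 383.75$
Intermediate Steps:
$\frac{1}{\left(3 + 1\right) \left(-1\right)} + B 24 = \frac{1}{\left(3 + 1\right) \left(-1\right)} + 16 \cdot 24 = \frac{1}{4 \left(-1\right)} + 384 = \frac{1}{-4} + 384 = - \frac{1}{4} + 384 = \frac{1535}{4}$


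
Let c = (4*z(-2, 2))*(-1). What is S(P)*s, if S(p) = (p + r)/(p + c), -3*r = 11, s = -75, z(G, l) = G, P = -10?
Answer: -1025/2 ≈ -512.50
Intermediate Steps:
c = 8 (c = (4*(-2))*(-1) = -8*(-1) = 8)
r = -11/3 (r = -1/3*11 = -11/3 ≈ -3.6667)
S(p) = (-11/3 + p)/(8 + p) (S(p) = (p - 11/3)/(p + 8) = (-11/3 + p)/(8 + p))
S(P)*s = ((-11/3 - 10)/(8 - 10))*(-75) = (-41/3/(-2))*(-75) = -1/2*(-41/3)*(-75) = (41/6)*(-75) = -1025/2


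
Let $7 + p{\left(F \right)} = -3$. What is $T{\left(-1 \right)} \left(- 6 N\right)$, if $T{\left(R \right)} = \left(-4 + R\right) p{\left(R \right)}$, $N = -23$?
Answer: $6900$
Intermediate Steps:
$p{\left(F \right)} = -10$ ($p{\left(F \right)} = -7 - 3 = -10$)
$T{\left(R \right)} = 40 - 10 R$ ($T{\left(R \right)} = \left(-4 + R\right) \left(-10\right) = 40 - 10 R$)
$T{\left(-1 \right)} \left(- 6 N\right) = \left(40 - -10\right) \left(\left(-6\right) \left(-23\right)\right) = \left(40 + 10\right) 138 = 50 \cdot 138 = 6900$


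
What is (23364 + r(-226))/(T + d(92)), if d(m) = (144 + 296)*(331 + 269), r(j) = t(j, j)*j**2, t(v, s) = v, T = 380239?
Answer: -11519812/644239 ≈ -17.881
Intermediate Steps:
r(j) = j**3 (r(j) = j*j**2 = j**3)
d(m) = 264000 (d(m) = 440*600 = 264000)
(23364 + r(-226))/(T + d(92)) = (23364 + (-226)**3)/(380239 + 264000) = (23364 - 11543176)/644239 = -11519812*1/644239 = -11519812/644239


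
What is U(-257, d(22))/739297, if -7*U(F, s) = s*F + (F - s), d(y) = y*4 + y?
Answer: 4091/739297 ≈ 0.0055336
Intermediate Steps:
d(y) = 5*y (d(y) = 4*y + y = 5*y)
U(F, s) = -F/7 + s/7 - F*s/7 (U(F, s) = -(s*F + (F - s))/7 = -(F*s + (F - s))/7 = -(F - s + F*s)/7 = -F/7 + s/7 - F*s/7)
U(-257, d(22))/739297 = (-⅐*(-257) + (5*22)/7 - ⅐*(-257)*5*22)/739297 = (257/7 + (⅐)*110 - ⅐*(-257)*110)*(1/739297) = (257/7 + 110/7 + 28270/7)*(1/739297) = 4091*(1/739297) = 4091/739297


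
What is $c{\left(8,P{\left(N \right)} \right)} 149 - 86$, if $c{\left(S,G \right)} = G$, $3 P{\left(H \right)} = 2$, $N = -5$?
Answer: $\frac{40}{3} \approx 13.333$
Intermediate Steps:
$P{\left(H \right)} = \frac{2}{3}$ ($P{\left(H \right)} = \frac{1}{3} \cdot 2 = \frac{2}{3}$)
$c{\left(8,P{\left(N \right)} \right)} 149 - 86 = \frac{2}{3} \cdot 149 - 86 = \frac{298}{3} - 86 = \frac{40}{3}$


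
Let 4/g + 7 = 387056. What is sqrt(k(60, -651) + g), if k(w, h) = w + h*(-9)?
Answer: sqrt(886707210753715)/387049 ≈ 76.935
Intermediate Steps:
g = 4/387049 (g = 4/(-7 + 387056) = 4/387049 ≈ 1.0335e-5)
k(w, h) = w - 9*h
sqrt(k(60, -651) + g) = sqrt((60 - 9*(-651)) + 4/387049) = sqrt((60 + 5859) + 4/387049) = sqrt(5919 + 4/387049) = sqrt(2290943035/387049) = sqrt(886707210753715)/387049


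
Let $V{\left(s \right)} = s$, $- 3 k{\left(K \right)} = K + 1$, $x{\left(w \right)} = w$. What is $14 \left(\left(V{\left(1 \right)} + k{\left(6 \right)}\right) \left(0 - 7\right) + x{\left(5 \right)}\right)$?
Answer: $\frac{602}{3} \approx 200.67$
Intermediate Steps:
$k{\left(K \right)} = - \frac{1}{3} - \frac{K}{3}$ ($k{\left(K \right)} = - \frac{K + 1}{3} = - \frac{1 + K}{3} = - \frac{1}{3} - \frac{K}{3}$)
$14 \left(\left(V{\left(1 \right)} + k{\left(6 \right)}\right) \left(0 - 7\right) + x{\left(5 \right)}\right) = 14 \left(\left(1 - \frac{7}{3}\right) \left(0 - 7\right) + 5\right) = 14 \left(\left(1 - \frac{7}{3}\right) \left(-7\right) + 5\right) = 14 \left(\left(- \frac{4}{3}\right) \left(-7\right) + 5\right) = 14 \left(\frac{28}{3} + 5\right) = 14 \cdot \frac{43}{3} = \frac{602}{3}$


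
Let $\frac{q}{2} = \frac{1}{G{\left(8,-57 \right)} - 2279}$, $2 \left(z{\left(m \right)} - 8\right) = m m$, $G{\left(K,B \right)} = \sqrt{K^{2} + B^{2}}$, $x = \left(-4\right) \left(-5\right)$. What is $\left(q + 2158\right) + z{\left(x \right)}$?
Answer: $\frac{6140392345}{2595264} - \frac{\sqrt{3313}}{2595264} \approx 2366.0$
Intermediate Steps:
$x = 20$
$G{\left(K,B \right)} = \sqrt{B^{2} + K^{2}}$
$z{\left(m \right)} = 8 + \frac{m^{2}}{2}$ ($z{\left(m \right)} = 8 + \frac{m m}{2} = 8 + \frac{m^{2}}{2}$)
$q = \frac{2}{-2279 + \sqrt{3313}}$ ($q = \frac{2}{\sqrt{\left(-57\right)^{2} + 8^{2}} - 2279} = \frac{2}{\sqrt{3249 + 64} - 2279} = \frac{2}{\sqrt{3313} - 2279} = \frac{2}{-2279 + \sqrt{3313}} \approx -0.00090032$)
$\left(q + 2158\right) + z{\left(x \right)} = \left(\left(- \frac{2279}{2595264} - \frac{\sqrt{3313}}{2595264}\right) + 2158\right) + \left(8 + \frac{20^{2}}{2}\right) = \left(\frac{5600577433}{2595264} - \frac{\sqrt{3313}}{2595264}\right) + \left(8 + \frac{1}{2} \cdot 400\right) = \left(\frac{5600577433}{2595264} - \frac{\sqrt{3313}}{2595264}\right) + \left(8 + 200\right) = \left(\frac{5600577433}{2595264} - \frac{\sqrt{3313}}{2595264}\right) + 208 = \frac{6140392345}{2595264} - \frac{\sqrt{3313}}{2595264}$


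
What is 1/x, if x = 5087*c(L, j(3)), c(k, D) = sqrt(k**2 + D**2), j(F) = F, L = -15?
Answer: sqrt(26)/396786 ≈ 1.2851e-5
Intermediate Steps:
c(k, D) = sqrt(D**2 + k**2)
x = 15261*sqrt(26) (x = 5087*sqrt(3**2 + (-15)**2) = 5087*sqrt(9 + 225) = 5087*sqrt(234) = 5087*(3*sqrt(26)) = 15261*sqrt(26) ≈ 77816.)
1/x = 1/(15261*sqrt(26)) = sqrt(26)/396786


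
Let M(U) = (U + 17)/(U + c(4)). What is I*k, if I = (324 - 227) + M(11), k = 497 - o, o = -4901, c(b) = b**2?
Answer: 14288506/27 ≈ 5.2920e+5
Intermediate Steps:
M(U) = (17 + U)/(16 + U) (M(U) = (U + 17)/(U + 4**2) = (17 + U)/(U + 16) = (17 + U)/(16 + U))
k = 5398 (k = 497 - 1*(-4901) = 497 + 4901 = 5398)
I = 2647/27 (I = (324 - 227) + (17 + 11)/(16 + 11) = 97 + 28/27 = 2647/27 ≈ 98.037)
I*k = (2647/27)*5398 = 14288506/27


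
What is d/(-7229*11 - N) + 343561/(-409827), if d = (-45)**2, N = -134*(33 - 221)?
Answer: -36804515546/42913394997 ≈ -0.85765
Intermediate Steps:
N = 25192 (N = -134*(-188) = 25192)
d = 2025
d/(-7229*11 - N) + 343561/(-409827) = 2025/(-7229*11 - 1*25192) + 343561/(-409827) = 2025/(-79519 - 25192) + 343561*(-1/409827) = 2025/(-104711) - 343561/409827 = 2025*(-1/104711) - 343561/409827 = -2025/104711 - 343561/409827 = -36804515546/42913394997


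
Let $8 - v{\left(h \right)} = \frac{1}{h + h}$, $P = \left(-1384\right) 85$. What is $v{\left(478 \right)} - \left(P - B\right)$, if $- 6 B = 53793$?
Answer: $\frac{103900469}{956} \approx 1.0868 \cdot 10^{5}$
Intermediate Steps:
$P = -117640$
$B = - \frac{17931}{2}$ ($B = \left(- \frac{1}{6}\right) 53793 = - \frac{17931}{2} \approx -8965.5$)
$v{\left(h \right)} = 8 - \frac{1}{2 h}$ ($v{\left(h \right)} = 8 - \frac{1}{h + h} = 8 - \frac{1}{2 h}$)
$v{\left(478 \right)} - \left(P - B\right) = \left(8 - \frac{1}{2 \cdot 478}\right) - \left(-117640 - - \frac{17931}{2}\right) = \left(8 - \frac{1}{956}\right) - \left(-117640 + \frac{17931}{2}\right) = \left(8 - \frac{1}{956}\right) - - \frac{217349}{2} = \frac{7647}{956} + \frac{217349}{2} = \frac{103900469}{956}$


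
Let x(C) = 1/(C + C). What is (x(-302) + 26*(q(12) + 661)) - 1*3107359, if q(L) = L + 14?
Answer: -1866056189/604 ≈ -3.0895e+6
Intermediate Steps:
q(L) = 14 + L
x(C) = 1/(2*C)
(x(-302) + 26*(q(12) + 661)) - 1*3107359 = ((½)/(-302) + 26*((14 + 12) + 661)) - 1*3107359 = ((½)*(-1/302) + 26*(26 + 661)) - 3107359 = (-1/604 + 26*687) - 3107359 = (-1/604 + 17862) - 3107359 = 10788647/604 - 3107359 = -1866056189/604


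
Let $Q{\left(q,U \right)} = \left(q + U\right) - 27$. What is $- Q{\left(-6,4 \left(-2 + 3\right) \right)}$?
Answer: $29$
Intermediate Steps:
$Q{\left(q,U \right)} = -27 + U + q$ ($Q{\left(q,U \right)} = \left(U + q\right) - 27 = -27 + U + q$)
$- Q{\left(-6,4 \left(-2 + 3\right) \right)} = - (-27 + 4 \left(-2 + 3\right) - 6) = - (-27 + 4 \cdot 1 - 6) = - (-27 + 4 - 6) = \left(-1\right) \left(-29\right) = 29$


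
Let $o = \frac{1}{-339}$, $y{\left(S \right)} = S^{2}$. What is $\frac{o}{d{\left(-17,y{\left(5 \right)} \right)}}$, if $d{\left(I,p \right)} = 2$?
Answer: $- \frac{1}{678} \approx -0.0014749$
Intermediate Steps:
$o = - \frac{1}{339} \approx -0.0029499$
$\frac{o}{d{\left(-17,y{\left(5 \right)} \right)}} = - \frac{1}{339 \cdot 2} = \left(- \frac{1}{339}\right) \frac{1}{2} = - \frac{1}{678}$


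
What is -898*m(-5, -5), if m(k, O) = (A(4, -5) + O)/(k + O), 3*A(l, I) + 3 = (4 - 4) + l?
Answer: -6286/15 ≈ -419.07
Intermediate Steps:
A(l, I) = -1 + l/3 (A(l, I) = -1 + ((4 - 4) + l)/3 = -1 + (0 + l)/3 = -1 + l/3)
m(k, O) = (⅓ + O)/(O + k) (m(k, O) = ((-1 + (⅓)*4) + O)/(k + O) = ((-1 + 4/3) + O)/(O + k) = (⅓ + O)/(O + k))
-898*m(-5, -5) = -898*(⅓ - 5)/(-5 - 5) = -898*(-14)/((-10)*3) = -(-449)*(-14)/(5*3) = -898*7/15 = -6286/15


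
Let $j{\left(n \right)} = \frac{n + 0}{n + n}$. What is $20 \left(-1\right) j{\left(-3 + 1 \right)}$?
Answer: $-10$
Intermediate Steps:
$j{\left(n \right)} = \frac{1}{2}$ ($j{\left(n \right)} = \frac{n}{2 n} = n \frac{1}{2 n} = \frac{1}{2}$)
$20 \left(-1\right) j{\left(-3 + 1 \right)} = 20 \left(-1\right) \frac{1}{2} = \left(-20\right) \frac{1}{2} = -10$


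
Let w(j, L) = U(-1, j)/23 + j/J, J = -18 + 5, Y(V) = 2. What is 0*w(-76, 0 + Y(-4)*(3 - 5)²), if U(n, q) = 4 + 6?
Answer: 0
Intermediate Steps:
U(n, q) = 10
J = -13
w(j, L) = 10/23 - j/13 (w(j, L) = 10/23 + j/(-13) = 10*(1/23) + j*(-1/13) = 10/23 - j/13)
0*w(-76, 0 + Y(-4)*(3 - 5)²) = 0*(10/23 - 1/13*(-76)) = 0*(10/23 + 76/13) = 0*(1878/299) = 0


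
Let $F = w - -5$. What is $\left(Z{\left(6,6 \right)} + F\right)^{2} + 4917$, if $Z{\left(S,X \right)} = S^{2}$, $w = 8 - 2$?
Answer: $7126$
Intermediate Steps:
$w = 6$ ($w = 8 - 2 = 6$)
$F = 11$ ($F = 6 - -5 = 6 + 5 = 11$)
$\left(Z{\left(6,6 \right)} + F\right)^{2} + 4917 = \left(6^{2} + 11\right)^{2} + 4917 = \left(36 + 11\right)^{2} + 4917 = 47^{2} + 4917 = 2209 + 4917 = 7126$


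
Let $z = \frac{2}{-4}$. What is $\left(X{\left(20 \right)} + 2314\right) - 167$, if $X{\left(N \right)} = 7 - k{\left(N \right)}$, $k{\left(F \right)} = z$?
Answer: $\frac{4309}{2} \approx 2154.5$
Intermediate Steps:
$z = - \frac{1}{2}$ ($z = 2 \left(- \frac{1}{4}\right) = - \frac{1}{2} \approx -0.5$)
$k{\left(F \right)} = - \frac{1}{2}$
$X{\left(N \right)} = \frac{15}{2}$ ($X{\left(N \right)} = 7 - - \frac{1}{2} = 7 + \frac{1}{2} = \frac{15}{2}$)
$\left(X{\left(20 \right)} + 2314\right) - 167 = \left(\frac{15}{2} + 2314\right) - 167 = \frac{4643}{2} - 167 = \frac{4309}{2}$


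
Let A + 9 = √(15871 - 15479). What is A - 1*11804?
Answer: -11813 + 14*√2 ≈ -11793.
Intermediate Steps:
A = -9 + 14*√2 (A = -9 + √(15871 - 15479) = -9 + √392 = -9 + 14*√2 ≈ 10.799)
A - 1*11804 = (-9 + 14*√2) - 1*11804 = (-9 + 14*√2) - 11804 = -11813 + 14*√2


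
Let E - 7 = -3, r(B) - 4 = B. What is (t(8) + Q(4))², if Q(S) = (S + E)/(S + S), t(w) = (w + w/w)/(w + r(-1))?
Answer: 400/121 ≈ 3.3058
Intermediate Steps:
r(B) = 4 + B
E = 4 (E = 7 - 3 = 4)
t(w) = (1 + w)/(3 + w) (t(w) = (w + w/w)/(w + (4 - 1)) = (w + 1)/(w + 3) = (1 + w)/(3 + w))
Q(S) = (4 + S)/(2*S) (Q(S) = (S + 4)/(S + S) = (4 + S)/((2*S)) = (4 + S)*(1/(2*S)) = (4 + S)/(2*S))
(t(8) + Q(4))² = ((1 + 8)/(3 + 8) + (½)*(4 + 4)/4)² = (9/11 + (½)*(¼)*8)² = ((1/11)*9 + 1)² = (9/11 + 1)² = (20/11)² = 400/121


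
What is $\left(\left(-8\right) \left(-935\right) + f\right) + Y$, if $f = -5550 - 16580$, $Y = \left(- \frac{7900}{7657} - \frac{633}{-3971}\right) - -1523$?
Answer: $- \frac{21008704752}{1600313} \approx -13128.0$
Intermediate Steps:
$Y = \frac{2435880698}{1600313}$ ($Y = \left(\left(-7900\right) \frac{1}{7657} - - \frac{633}{3971}\right) + 1523 = \left(- \frac{7900}{7657} + \frac{633}{3971}\right) + 1523 = - \frac{1396001}{1600313} + 1523 = \frac{2435880698}{1600313} \approx 1522.1$)
$f = -22130$
$\left(\left(-8\right) \left(-935\right) + f\right) + Y = \left(\left(-8\right) \left(-935\right) - 22130\right) + \frac{2435880698}{1600313} = \left(7480 - 22130\right) + \frac{2435880698}{1600313} = -14650 + \frac{2435880698}{1600313} = - \frac{21008704752}{1600313}$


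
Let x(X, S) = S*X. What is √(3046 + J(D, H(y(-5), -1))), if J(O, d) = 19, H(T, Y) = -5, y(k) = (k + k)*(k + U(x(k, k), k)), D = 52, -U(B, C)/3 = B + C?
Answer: √3065 ≈ 55.362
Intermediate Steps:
U(B, C) = -3*B - 3*C (U(B, C) = -3*(B + C) = -3*B - 3*C)
y(k) = 2*k*(-3*k² - 2*k) (y(k) = (k + k)*(k + (-3*k*k - 3*k)) = (2*k)*(k + (-3*k² - 3*k)) = (2*k)*(k + (-3*k - 3*k²)) = (2*k)*(-3*k² - 2*k) = 2*k*(-3*k² - 2*k))
√(3046 + J(D, H(y(-5), -1))) = √(3046 + 19) = √3065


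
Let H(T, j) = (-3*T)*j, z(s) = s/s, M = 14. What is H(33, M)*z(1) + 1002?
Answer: -384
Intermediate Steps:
z(s) = 1
H(T, j) = -3*T*j
H(33, M)*z(1) + 1002 = -3*33*14*1 + 1002 = -1386*1 + 1002 = -1386 + 1002 = -384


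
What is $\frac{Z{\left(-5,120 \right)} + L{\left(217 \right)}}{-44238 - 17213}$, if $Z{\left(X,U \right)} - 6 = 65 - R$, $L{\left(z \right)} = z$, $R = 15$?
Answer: $- \frac{21}{4727} \approx -0.0044426$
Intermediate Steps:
$Z{\left(X,U \right)} = 56$ ($Z{\left(X,U \right)} = 6 + \left(65 - 15\right) = 6 + 50 = 56$)
$\frac{Z{\left(-5,120 \right)} + L{\left(217 \right)}}{-44238 - 17213} = \frac{56 + 217}{-44238 - 17213} = \frac{273}{-61451} = 273 \left(- \frac{1}{61451}\right) = - \frac{21}{4727}$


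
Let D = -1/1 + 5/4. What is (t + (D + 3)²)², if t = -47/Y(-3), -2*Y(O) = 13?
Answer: 13697401/43264 ≈ 316.60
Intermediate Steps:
Y(O) = -13/2 (Y(O) = -½*13 = -13/2)
D = ¼ (D = -1*1 + 5*(¼) = -1 + 5/4 = ¼ ≈ 0.25000)
t = 94/13 (t = -47/(-13/2) = -47*(-2/13) = 94/13 ≈ 7.2308)
(t + (D + 3)²)² = (94/13 + (¼ + 3)²)² = (94/13 + (13/4)²)² = (94/13 + 169/16)² = (3701/208)² = 13697401/43264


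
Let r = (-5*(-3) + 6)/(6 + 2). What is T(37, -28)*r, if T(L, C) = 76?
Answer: 399/2 ≈ 199.50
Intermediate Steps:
r = 21/8 (r = (15 + 6)/8 = 21*(⅛) = 21/8 ≈ 2.6250)
T(37, -28)*r = 76*(21/8) = 399/2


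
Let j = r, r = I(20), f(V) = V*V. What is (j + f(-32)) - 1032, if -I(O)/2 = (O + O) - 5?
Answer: -78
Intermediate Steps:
f(V) = V²
I(O) = 10 - 4*O (I(O) = -2*((O + O) - 5) = -2*(2*O - 5) = -2*(-5 + 2*O) = 10 - 4*O)
r = -70 (r = 10 - 4*20 = 10 - 80 = -70)
j = -70
(j + f(-32)) - 1032 = (-70 + (-32)²) - 1032 = (-70 + 1024) - 1032 = 954 - 1032 = -78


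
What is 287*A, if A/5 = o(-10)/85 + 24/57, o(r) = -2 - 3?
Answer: 167895/323 ≈ 519.80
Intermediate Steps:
o(r) = -5
A = 585/323 (A = 5*(-5/85 + 24/57) = 5*(-5*1/85 + 24*(1/57)) = 5*(-1/17 + 8/19) = 5*(117/323) = 585/323 ≈ 1.8111)
287*A = 287*(585/323) = 167895/323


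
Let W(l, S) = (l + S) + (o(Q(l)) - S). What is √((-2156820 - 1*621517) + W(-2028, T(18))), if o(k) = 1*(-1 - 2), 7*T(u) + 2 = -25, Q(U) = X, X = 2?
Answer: 4*I*√173773 ≈ 1667.4*I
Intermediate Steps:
Q(U) = 2
T(u) = -27/7 (T(u) = -2/7 + (⅐)*(-25) = -2/7 - 25/7 = -27/7)
o(k) = -3 (o(k) = 1*(-3) = -3)
W(l, S) = -3 + l (W(l, S) = (l + S) + (-3 - S) = (S + l) + (-3 - S) = -3 + l)
√((-2156820 - 1*621517) + W(-2028, T(18))) = √((-2156820 - 1*621517) + (-3 - 2028)) = √((-2156820 - 621517) - 2031) = √(-2778337 - 2031) = √(-2780368) = 4*I*√173773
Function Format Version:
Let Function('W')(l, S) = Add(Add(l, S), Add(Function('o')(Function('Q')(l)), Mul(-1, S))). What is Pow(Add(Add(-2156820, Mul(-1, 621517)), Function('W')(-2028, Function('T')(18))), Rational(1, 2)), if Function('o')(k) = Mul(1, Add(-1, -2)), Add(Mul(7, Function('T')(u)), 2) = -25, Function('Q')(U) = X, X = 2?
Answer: Mul(4, I, Pow(173773, Rational(1, 2))) ≈ Mul(1667.4, I)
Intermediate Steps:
Function('Q')(U) = 2
Function('T')(u) = Rational(-27, 7) (Function('T')(u) = Add(Rational(-2, 7), Mul(Rational(1, 7), -25)) = Add(Rational(-2, 7), Rational(-25, 7)) = Rational(-27, 7))
Function('o')(k) = -3 (Function('o')(k) = Mul(1, -3) = -3)
Function('W')(l, S) = Add(-3, l) (Function('W')(l, S) = Add(Add(l, S), Add(-3, Mul(-1, S))) = Add(Add(S, l), Add(-3, Mul(-1, S))) = Add(-3, l))
Pow(Add(Add(-2156820, Mul(-1, 621517)), Function('W')(-2028, Function('T')(18))), Rational(1, 2)) = Pow(Add(Add(-2156820, Mul(-1, 621517)), Add(-3, -2028)), Rational(1, 2)) = Pow(Add(Add(-2156820, -621517), -2031), Rational(1, 2)) = Pow(Add(-2778337, -2031), Rational(1, 2)) = Pow(-2780368, Rational(1, 2)) = Mul(4, I, Pow(173773, Rational(1, 2)))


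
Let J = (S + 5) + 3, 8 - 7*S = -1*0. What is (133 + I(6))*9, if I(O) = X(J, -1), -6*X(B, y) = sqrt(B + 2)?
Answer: 1197 - 3*sqrt(546)/14 ≈ 1192.0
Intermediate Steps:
S = 8/7 (S = 8/7 - (-1)*0/7 = 8/7 - 1/7*0 = 8/7 + 0 = 8/7 ≈ 1.1429)
J = 64/7 (J = (8/7 + 5) + 3 = 43/7 + 3 = 64/7 ≈ 9.1429)
X(B, y) = -sqrt(2 + B)/6 (X(B, y) = -sqrt(B + 2)/6 = -sqrt(2 + B)/6)
I(O) = -sqrt(546)/42 (I(O) = -sqrt(2 + 64/7)/6 = -sqrt(546)/42)
(133 + I(6))*9 = (133 - sqrt(546)/42)*9 = 1197 - 3*sqrt(546)/14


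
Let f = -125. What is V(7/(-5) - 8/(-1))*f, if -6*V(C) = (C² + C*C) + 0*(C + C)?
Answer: 1815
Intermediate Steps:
V(C) = -C²/3 (V(C) = -((C² + C*C) + 0*(C + C))/6 = -((C² + C²) + 0*(2*C))/6 = -(2*C² + 0)/6 = -C²/3)
V(7/(-5) - 8/(-1))*f = -(7/(-5) - 8/(-1))²/3*(-125) = -(7*(-⅕) - 8*(-1))²/3*(-125) = -(-7/5 + 8)²/3*(-125) = -(33/5)²/3*(-125) = -⅓*1089/25*(-125) = -363/25*(-125) = 1815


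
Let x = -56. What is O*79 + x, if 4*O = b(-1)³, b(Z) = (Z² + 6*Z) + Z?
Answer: -4322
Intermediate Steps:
b(Z) = Z² + 7*Z
O = -54 (O = (-(7 - 1))³/4 = (-1*6)³/4 = (¼)*(-6)³ = (¼)*(-216) = -54)
O*79 + x = -54*79 - 56 = -4266 - 56 = -4322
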